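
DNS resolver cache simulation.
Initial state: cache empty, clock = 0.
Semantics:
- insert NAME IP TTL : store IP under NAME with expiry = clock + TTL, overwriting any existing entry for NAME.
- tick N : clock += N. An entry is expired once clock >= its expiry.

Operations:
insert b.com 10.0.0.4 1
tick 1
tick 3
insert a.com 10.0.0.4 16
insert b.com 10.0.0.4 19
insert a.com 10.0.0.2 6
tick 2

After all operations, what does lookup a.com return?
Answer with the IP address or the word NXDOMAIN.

Op 1: insert b.com -> 10.0.0.4 (expiry=0+1=1). clock=0
Op 2: tick 1 -> clock=1. purged={b.com}
Op 3: tick 3 -> clock=4.
Op 4: insert a.com -> 10.0.0.4 (expiry=4+16=20). clock=4
Op 5: insert b.com -> 10.0.0.4 (expiry=4+19=23). clock=4
Op 6: insert a.com -> 10.0.0.2 (expiry=4+6=10). clock=4
Op 7: tick 2 -> clock=6.
lookup a.com: present, ip=10.0.0.2 expiry=10 > clock=6

Answer: 10.0.0.2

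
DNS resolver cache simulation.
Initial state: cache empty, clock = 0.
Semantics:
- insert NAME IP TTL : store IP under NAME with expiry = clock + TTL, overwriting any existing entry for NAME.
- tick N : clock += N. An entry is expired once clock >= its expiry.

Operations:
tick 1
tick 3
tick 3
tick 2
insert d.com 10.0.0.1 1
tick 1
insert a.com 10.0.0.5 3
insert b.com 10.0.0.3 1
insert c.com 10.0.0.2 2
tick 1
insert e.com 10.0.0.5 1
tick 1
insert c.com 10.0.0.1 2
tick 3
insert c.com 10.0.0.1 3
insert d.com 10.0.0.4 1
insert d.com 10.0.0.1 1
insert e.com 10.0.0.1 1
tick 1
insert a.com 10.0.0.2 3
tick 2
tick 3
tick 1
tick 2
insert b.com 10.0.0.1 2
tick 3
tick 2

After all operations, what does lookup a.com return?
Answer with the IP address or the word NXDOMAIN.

Answer: NXDOMAIN

Derivation:
Op 1: tick 1 -> clock=1.
Op 2: tick 3 -> clock=4.
Op 3: tick 3 -> clock=7.
Op 4: tick 2 -> clock=9.
Op 5: insert d.com -> 10.0.0.1 (expiry=9+1=10). clock=9
Op 6: tick 1 -> clock=10. purged={d.com}
Op 7: insert a.com -> 10.0.0.5 (expiry=10+3=13). clock=10
Op 8: insert b.com -> 10.0.0.3 (expiry=10+1=11). clock=10
Op 9: insert c.com -> 10.0.0.2 (expiry=10+2=12). clock=10
Op 10: tick 1 -> clock=11. purged={b.com}
Op 11: insert e.com -> 10.0.0.5 (expiry=11+1=12). clock=11
Op 12: tick 1 -> clock=12. purged={c.com,e.com}
Op 13: insert c.com -> 10.0.0.1 (expiry=12+2=14). clock=12
Op 14: tick 3 -> clock=15. purged={a.com,c.com}
Op 15: insert c.com -> 10.0.0.1 (expiry=15+3=18). clock=15
Op 16: insert d.com -> 10.0.0.4 (expiry=15+1=16). clock=15
Op 17: insert d.com -> 10.0.0.1 (expiry=15+1=16). clock=15
Op 18: insert e.com -> 10.0.0.1 (expiry=15+1=16). clock=15
Op 19: tick 1 -> clock=16. purged={d.com,e.com}
Op 20: insert a.com -> 10.0.0.2 (expiry=16+3=19). clock=16
Op 21: tick 2 -> clock=18. purged={c.com}
Op 22: tick 3 -> clock=21. purged={a.com}
Op 23: tick 1 -> clock=22.
Op 24: tick 2 -> clock=24.
Op 25: insert b.com -> 10.0.0.1 (expiry=24+2=26). clock=24
Op 26: tick 3 -> clock=27. purged={b.com}
Op 27: tick 2 -> clock=29.
lookup a.com: not in cache (expired or never inserted)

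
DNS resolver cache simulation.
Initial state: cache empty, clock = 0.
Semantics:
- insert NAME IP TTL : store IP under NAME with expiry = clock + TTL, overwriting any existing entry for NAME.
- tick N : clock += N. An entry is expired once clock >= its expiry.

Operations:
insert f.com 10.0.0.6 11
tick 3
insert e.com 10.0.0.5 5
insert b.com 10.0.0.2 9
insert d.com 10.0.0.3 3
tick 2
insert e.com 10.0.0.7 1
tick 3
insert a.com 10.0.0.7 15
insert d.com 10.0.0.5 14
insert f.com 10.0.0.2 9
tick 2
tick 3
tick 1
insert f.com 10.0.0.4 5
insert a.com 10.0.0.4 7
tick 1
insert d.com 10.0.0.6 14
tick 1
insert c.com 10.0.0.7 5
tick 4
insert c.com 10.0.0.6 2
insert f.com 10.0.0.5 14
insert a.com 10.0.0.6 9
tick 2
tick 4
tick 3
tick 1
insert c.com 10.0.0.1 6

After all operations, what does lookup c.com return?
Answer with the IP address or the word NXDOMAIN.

Op 1: insert f.com -> 10.0.0.6 (expiry=0+11=11). clock=0
Op 2: tick 3 -> clock=3.
Op 3: insert e.com -> 10.0.0.5 (expiry=3+5=8). clock=3
Op 4: insert b.com -> 10.0.0.2 (expiry=3+9=12). clock=3
Op 5: insert d.com -> 10.0.0.3 (expiry=3+3=6). clock=3
Op 6: tick 2 -> clock=5.
Op 7: insert e.com -> 10.0.0.7 (expiry=5+1=6). clock=5
Op 8: tick 3 -> clock=8. purged={d.com,e.com}
Op 9: insert a.com -> 10.0.0.7 (expiry=8+15=23). clock=8
Op 10: insert d.com -> 10.0.0.5 (expiry=8+14=22). clock=8
Op 11: insert f.com -> 10.0.0.2 (expiry=8+9=17). clock=8
Op 12: tick 2 -> clock=10.
Op 13: tick 3 -> clock=13. purged={b.com}
Op 14: tick 1 -> clock=14.
Op 15: insert f.com -> 10.0.0.4 (expiry=14+5=19). clock=14
Op 16: insert a.com -> 10.0.0.4 (expiry=14+7=21). clock=14
Op 17: tick 1 -> clock=15.
Op 18: insert d.com -> 10.0.0.6 (expiry=15+14=29). clock=15
Op 19: tick 1 -> clock=16.
Op 20: insert c.com -> 10.0.0.7 (expiry=16+5=21). clock=16
Op 21: tick 4 -> clock=20. purged={f.com}
Op 22: insert c.com -> 10.0.0.6 (expiry=20+2=22). clock=20
Op 23: insert f.com -> 10.0.0.5 (expiry=20+14=34). clock=20
Op 24: insert a.com -> 10.0.0.6 (expiry=20+9=29). clock=20
Op 25: tick 2 -> clock=22. purged={c.com}
Op 26: tick 4 -> clock=26.
Op 27: tick 3 -> clock=29. purged={a.com,d.com}
Op 28: tick 1 -> clock=30.
Op 29: insert c.com -> 10.0.0.1 (expiry=30+6=36). clock=30
lookup c.com: present, ip=10.0.0.1 expiry=36 > clock=30

Answer: 10.0.0.1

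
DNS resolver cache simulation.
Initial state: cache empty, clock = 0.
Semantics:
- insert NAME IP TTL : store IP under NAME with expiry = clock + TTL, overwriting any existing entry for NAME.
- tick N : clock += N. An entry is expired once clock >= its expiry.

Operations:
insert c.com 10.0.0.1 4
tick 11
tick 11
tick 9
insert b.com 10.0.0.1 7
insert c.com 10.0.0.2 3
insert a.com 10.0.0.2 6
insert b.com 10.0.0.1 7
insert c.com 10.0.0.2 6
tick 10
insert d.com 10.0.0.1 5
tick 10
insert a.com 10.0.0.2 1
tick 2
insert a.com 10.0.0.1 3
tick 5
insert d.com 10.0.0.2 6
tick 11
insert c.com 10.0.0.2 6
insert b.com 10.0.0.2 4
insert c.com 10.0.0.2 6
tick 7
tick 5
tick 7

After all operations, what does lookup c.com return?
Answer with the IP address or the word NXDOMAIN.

Op 1: insert c.com -> 10.0.0.1 (expiry=0+4=4). clock=0
Op 2: tick 11 -> clock=11. purged={c.com}
Op 3: tick 11 -> clock=22.
Op 4: tick 9 -> clock=31.
Op 5: insert b.com -> 10.0.0.1 (expiry=31+7=38). clock=31
Op 6: insert c.com -> 10.0.0.2 (expiry=31+3=34). clock=31
Op 7: insert a.com -> 10.0.0.2 (expiry=31+6=37). clock=31
Op 8: insert b.com -> 10.0.0.1 (expiry=31+7=38). clock=31
Op 9: insert c.com -> 10.0.0.2 (expiry=31+6=37). clock=31
Op 10: tick 10 -> clock=41. purged={a.com,b.com,c.com}
Op 11: insert d.com -> 10.0.0.1 (expiry=41+5=46). clock=41
Op 12: tick 10 -> clock=51. purged={d.com}
Op 13: insert a.com -> 10.0.0.2 (expiry=51+1=52). clock=51
Op 14: tick 2 -> clock=53. purged={a.com}
Op 15: insert a.com -> 10.0.0.1 (expiry=53+3=56). clock=53
Op 16: tick 5 -> clock=58. purged={a.com}
Op 17: insert d.com -> 10.0.0.2 (expiry=58+6=64). clock=58
Op 18: tick 11 -> clock=69. purged={d.com}
Op 19: insert c.com -> 10.0.0.2 (expiry=69+6=75). clock=69
Op 20: insert b.com -> 10.0.0.2 (expiry=69+4=73). clock=69
Op 21: insert c.com -> 10.0.0.2 (expiry=69+6=75). clock=69
Op 22: tick 7 -> clock=76. purged={b.com,c.com}
Op 23: tick 5 -> clock=81.
Op 24: tick 7 -> clock=88.
lookup c.com: not in cache (expired or never inserted)

Answer: NXDOMAIN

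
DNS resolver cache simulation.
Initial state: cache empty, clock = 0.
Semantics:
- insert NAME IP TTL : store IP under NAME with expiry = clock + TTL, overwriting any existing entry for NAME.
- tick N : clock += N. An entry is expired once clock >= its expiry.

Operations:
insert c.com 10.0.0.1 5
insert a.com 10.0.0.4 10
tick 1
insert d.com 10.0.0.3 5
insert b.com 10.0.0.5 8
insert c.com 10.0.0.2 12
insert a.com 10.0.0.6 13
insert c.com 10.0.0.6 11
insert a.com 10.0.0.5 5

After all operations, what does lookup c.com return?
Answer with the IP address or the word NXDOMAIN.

Op 1: insert c.com -> 10.0.0.1 (expiry=0+5=5). clock=0
Op 2: insert a.com -> 10.0.0.4 (expiry=0+10=10). clock=0
Op 3: tick 1 -> clock=1.
Op 4: insert d.com -> 10.0.0.3 (expiry=1+5=6). clock=1
Op 5: insert b.com -> 10.0.0.5 (expiry=1+8=9). clock=1
Op 6: insert c.com -> 10.0.0.2 (expiry=1+12=13). clock=1
Op 7: insert a.com -> 10.0.0.6 (expiry=1+13=14). clock=1
Op 8: insert c.com -> 10.0.0.6 (expiry=1+11=12). clock=1
Op 9: insert a.com -> 10.0.0.5 (expiry=1+5=6). clock=1
lookup c.com: present, ip=10.0.0.6 expiry=12 > clock=1

Answer: 10.0.0.6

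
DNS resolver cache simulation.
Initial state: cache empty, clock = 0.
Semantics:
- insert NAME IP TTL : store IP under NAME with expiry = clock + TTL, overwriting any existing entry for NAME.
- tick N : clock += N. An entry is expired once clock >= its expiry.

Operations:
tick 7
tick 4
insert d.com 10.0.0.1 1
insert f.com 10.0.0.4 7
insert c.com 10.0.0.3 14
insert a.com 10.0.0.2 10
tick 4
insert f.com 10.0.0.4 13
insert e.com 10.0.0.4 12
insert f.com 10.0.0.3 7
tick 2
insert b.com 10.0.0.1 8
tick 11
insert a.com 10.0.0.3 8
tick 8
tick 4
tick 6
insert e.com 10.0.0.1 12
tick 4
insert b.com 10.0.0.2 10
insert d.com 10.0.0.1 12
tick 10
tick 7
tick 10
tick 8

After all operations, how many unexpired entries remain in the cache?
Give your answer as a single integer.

Op 1: tick 7 -> clock=7.
Op 2: tick 4 -> clock=11.
Op 3: insert d.com -> 10.0.0.1 (expiry=11+1=12). clock=11
Op 4: insert f.com -> 10.0.0.4 (expiry=11+7=18). clock=11
Op 5: insert c.com -> 10.0.0.3 (expiry=11+14=25). clock=11
Op 6: insert a.com -> 10.0.0.2 (expiry=11+10=21). clock=11
Op 7: tick 4 -> clock=15. purged={d.com}
Op 8: insert f.com -> 10.0.0.4 (expiry=15+13=28). clock=15
Op 9: insert e.com -> 10.0.0.4 (expiry=15+12=27). clock=15
Op 10: insert f.com -> 10.0.0.3 (expiry=15+7=22). clock=15
Op 11: tick 2 -> clock=17.
Op 12: insert b.com -> 10.0.0.1 (expiry=17+8=25). clock=17
Op 13: tick 11 -> clock=28. purged={a.com,b.com,c.com,e.com,f.com}
Op 14: insert a.com -> 10.0.0.3 (expiry=28+8=36). clock=28
Op 15: tick 8 -> clock=36. purged={a.com}
Op 16: tick 4 -> clock=40.
Op 17: tick 6 -> clock=46.
Op 18: insert e.com -> 10.0.0.1 (expiry=46+12=58). clock=46
Op 19: tick 4 -> clock=50.
Op 20: insert b.com -> 10.0.0.2 (expiry=50+10=60). clock=50
Op 21: insert d.com -> 10.0.0.1 (expiry=50+12=62). clock=50
Op 22: tick 10 -> clock=60. purged={b.com,e.com}
Op 23: tick 7 -> clock=67. purged={d.com}
Op 24: tick 10 -> clock=77.
Op 25: tick 8 -> clock=85.
Final cache (unexpired): {} -> size=0

Answer: 0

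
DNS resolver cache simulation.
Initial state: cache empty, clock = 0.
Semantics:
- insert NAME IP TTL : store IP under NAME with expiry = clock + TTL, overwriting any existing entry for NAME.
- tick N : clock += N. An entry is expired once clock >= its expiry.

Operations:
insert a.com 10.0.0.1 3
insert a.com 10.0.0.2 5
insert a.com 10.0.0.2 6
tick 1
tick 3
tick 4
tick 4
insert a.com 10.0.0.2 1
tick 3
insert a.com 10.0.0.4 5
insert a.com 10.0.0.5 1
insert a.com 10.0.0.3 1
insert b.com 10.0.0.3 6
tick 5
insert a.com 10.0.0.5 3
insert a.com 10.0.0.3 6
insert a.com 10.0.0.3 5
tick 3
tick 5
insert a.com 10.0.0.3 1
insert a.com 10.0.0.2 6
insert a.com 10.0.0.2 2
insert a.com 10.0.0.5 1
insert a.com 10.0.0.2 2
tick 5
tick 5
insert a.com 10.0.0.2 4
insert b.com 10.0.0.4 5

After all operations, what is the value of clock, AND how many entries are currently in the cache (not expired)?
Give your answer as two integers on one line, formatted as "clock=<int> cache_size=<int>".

Answer: clock=38 cache_size=2

Derivation:
Op 1: insert a.com -> 10.0.0.1 (expiry=0+3=3). clock=0
Op 2: insert a.com -> 10.0.0.2 (expiry=0+5=5). clock=0
Op 3: insert a.com -> 10.0.0.2 (expiry=0+6=6). clock=0
Op 4: tick 1 -> clock=1.
Op 5: tick 3 -> clock=4.
Op 6: tick 4 -> clock=8. purged={a.com}
Op 7: tick 4 -> clock=12.
Op 8: insert a.com -> 10.0.0.2 (expiry=12+1=13). clock=12
Op 9: tick 3 -> clock=15. purged={a.com}
Op 10: insert a.com -> 10.0.0.4 (expiry=15+5=20). clock=15
Op 11: insert a.com -> 10.0.0.5 (expiry=15+1=16). clock=15
Op 12: insert a.com -> 10.0.0.3 (expiry=15+1=16). clock=15
Op 13: insert b.com -> 10.0.0.3 (expiry=15+6=21). clock=15
Op 14: tick 5 -> clock=20. purged={a.com}
Op 15: insert a.com -> 10.0.0.5 (expiry=20+3=23). clock=20
Op 16: insert a.com -> 10.0.0.3 (expiry=20+6=26). clock=20
Op 17: insert a.com -> 10.0.0.3 (expiry=20+5=25). clock=20
Op 18: tick 3 -> clock=23. purged={b.com}
Op 19: tick 5 -> clock=28. purged={a.com}
Op 20: insert a.com -> 10.0.0.3 (expiry=28+1=29). clock=28
Op 21: insert a.com -> 10.0.0.2 (expiry=28+6=34). clock=28
Op 22: insert a.com -> 10.0.0.2 (expiry=28+2=30). clock=28
Op 23: insert a.com -> 10.0.0.5 (expiry=28+1=29). clock=28
Op 24: insert a.com -> 10.0.0.2 (expiry=28+2=30). clock=28
Op 25: tick 5 -> clock=33. purged={a.com}
Op 26: tick 5 -> clock=38.
Op 27: insert a.com -> 10.0.0.2 (expiry=38+4=42). clock=38
Op 28: insert b.com -> 10.0.0.4 (expiry=38+5=43). clock=38
Final clock = 38
Final cache (unexpired): {a.com,b.com} -> size=2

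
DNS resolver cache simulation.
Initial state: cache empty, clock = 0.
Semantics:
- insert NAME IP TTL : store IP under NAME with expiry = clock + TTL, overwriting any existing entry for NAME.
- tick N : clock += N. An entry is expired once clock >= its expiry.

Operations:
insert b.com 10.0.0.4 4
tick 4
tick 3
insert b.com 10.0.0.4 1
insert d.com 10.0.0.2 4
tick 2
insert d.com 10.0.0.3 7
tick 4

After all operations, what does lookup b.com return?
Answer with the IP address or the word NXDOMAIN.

Answer: NXDOMAIN

Derivation:
Op 1: insert b.com -> 10.0.0.4 (expiry=0+4=4). clock=0
Op 2: tick 4 -> clock=4. purged={b.com}
Op 3: tick 3 -> clock=7.
Op 4: insert b.com -> 10.0.0.4 (expiry=7+1=8). clock=7
Op 5: insert d.com -> 10.0.0.2 (expiry=7+4=11). clock=7
Op 6: tick 2 -> clock=9. purged={b.com}
Op 7: insert d.com -> 10.0.0.3 (expiry=9+7=16). clock=9
Op 8: tick 4 -> clock=13.
lookup b.com: not in cache (expired or never inserted)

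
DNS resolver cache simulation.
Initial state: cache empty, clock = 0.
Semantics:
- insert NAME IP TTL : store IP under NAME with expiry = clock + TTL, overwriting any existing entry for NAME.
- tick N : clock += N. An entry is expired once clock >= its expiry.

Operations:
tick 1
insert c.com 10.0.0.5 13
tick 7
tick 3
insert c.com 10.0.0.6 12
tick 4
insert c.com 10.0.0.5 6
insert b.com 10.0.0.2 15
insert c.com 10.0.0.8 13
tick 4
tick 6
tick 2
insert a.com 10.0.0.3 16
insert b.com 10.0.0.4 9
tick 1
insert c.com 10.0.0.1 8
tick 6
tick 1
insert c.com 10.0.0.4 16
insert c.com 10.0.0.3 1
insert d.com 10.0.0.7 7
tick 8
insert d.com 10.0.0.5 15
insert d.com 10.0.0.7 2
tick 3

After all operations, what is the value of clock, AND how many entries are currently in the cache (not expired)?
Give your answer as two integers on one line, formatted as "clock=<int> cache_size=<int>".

Op 1: tick 1 -> clock=1.
Op 2: insert c.com -> 10.0.0.5 (expiry=1+13=14). clock=1
Op 3: tick 7 -> clock=8.
Op 4: tick 3 -> clock=11.
Op 5: insert c.com -> 10.0.0.6 (expiry=11+12=23). clock=11
Op 6: tick 4 -> clock=15.
Op 7: insert c.com -> 10.0.0.5 (expiry=15+6=21). clock=15
Op 8: insert b.com -> 10.0.0.2 (expiry=15+15=30). clock=15
Op 9: insert c.com -> 10.0.0.8 (expiry=15+13=28). clock=15
Op 10: tick 4 -> clock=19.
Op 11: tick 6 -> clock=25.
Op 12: tick 2 -> clock=27.
Op 13: insert a.com -> 10.0.0.3 (expiry=27+16=43). clock=27
Op 14: insert b.com -> 10.0.0.4 (expiry=27+9=36). clock=27
Op 15: tick 1 -> clock=28. purged={c.com}
Op 16: insert c.com -> 10.0.0.1 (expiry=28+8=36). clock=28
Op 17: tick 6 -> clock=34.
Op 18: tick 1 -> clock=35.
Op 19: insert c.com -> 10.0.0.4 (expiry=35+16=51). clock=35
Op 20: insert c.com -> 10.0.0.3 (expiry=35+1=36). clock=35
Op 21: insert d.com -> 10.0.0.7 (expiry=35+7=42). clock=35
Op 22: tick 8 -> clock=43. purged={a.com,b.com,c.com,d.com}
Op 23: insert d.com -> 10.0.0.5 (expiry=43+15=58). clock=43
Op 24: insert d.com -> 10.0.0.7 (expiry=43+2=45). clock=43
Op 25: tick 3 -> clock=46. purged={d.com}
Final clock = 46
Final cache (unexpired): {} -> size=0

Answer: clock=46 cache_size=0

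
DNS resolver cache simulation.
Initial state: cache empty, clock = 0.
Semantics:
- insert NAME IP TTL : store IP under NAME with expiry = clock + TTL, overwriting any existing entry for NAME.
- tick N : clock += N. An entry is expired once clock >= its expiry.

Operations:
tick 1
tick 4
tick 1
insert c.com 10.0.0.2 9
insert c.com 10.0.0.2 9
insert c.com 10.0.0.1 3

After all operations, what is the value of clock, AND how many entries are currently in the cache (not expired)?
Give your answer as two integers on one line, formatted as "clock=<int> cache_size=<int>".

Answer: clock=6 cache_size=1

Derivation:
Op 1: tick 1 -> clock=1.
Op 2: tick 4 -> clock=5.
Op 3: tick 1 -> clock=6.
Op 4: insert c.com -> 10.0.0.2 (expiry=6+9=15). clock=6
Op 5: insert c.com -> 10.0.0.2 (expiry=6+9=15). clock=6
Op 6: insert c.com -> 10.0.0.1 (expiry=6+3=9). clock=6
Final clock = 6
Final cache (unexpired): {c.com} -> size=1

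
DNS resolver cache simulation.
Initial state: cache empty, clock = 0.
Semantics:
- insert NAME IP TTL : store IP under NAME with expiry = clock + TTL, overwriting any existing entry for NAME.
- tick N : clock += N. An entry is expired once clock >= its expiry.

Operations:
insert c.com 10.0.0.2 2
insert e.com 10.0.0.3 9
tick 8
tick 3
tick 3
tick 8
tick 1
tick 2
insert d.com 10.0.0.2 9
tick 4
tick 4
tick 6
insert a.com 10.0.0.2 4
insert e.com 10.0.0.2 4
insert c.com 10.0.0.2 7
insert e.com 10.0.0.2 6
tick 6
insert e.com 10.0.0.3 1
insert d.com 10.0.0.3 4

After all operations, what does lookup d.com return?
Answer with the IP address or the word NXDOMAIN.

Op 1: insert c.com -> 10.0.0.2 (expiry=0+2=2). clock=0
Op 2: insert e.com -> 10.0.0.3 (expiry=0+9=9). clock=0
Op 3: tick 8 -> clock=8. purged={c.com}
Op 4: tick 3 -> clock=11. purged={e.com}
Op 5: tick 3 -> clock=14.
Op 6: tick 8 -> clock=22.
Op 7: tick 1 -> clock=23.
Op 8: tick 2 -> clock=25.
Op 9: insert d.com -> 10.0.0.2 (expiry=25+9=34). clock=25
Op 10: tick 4 -> clock=29.
Op 11: tick 4 -> clock=33.
Op 12: tick 6 -> clock=39. purged={d.com}
Op 13: insert a.com -> 10.0.0.2 (expiry=39+4=43). clock=39
Op 14: insert e.com -> 10.0.0.2 (expiry=39+4=43). clock=39
Op 15: insert c.com -> 10.0.0.2 (expiry=39+7=46). clock=39
Op 16: insert e.com -> 10.0.0.2 (expiry=39+6=45). clock=39
Op 17: tick 6 -> clock=45. purged={a.com,e.com}
Op 18: insert e.com -> 10.0.0.3 (expiry=45+1=46). clock=45
Op 19: insert d.com -> 10.0.0.3 (expiry=45+4=49). clock=45
lookup d.com: present, ip=10.0.0.3 expiry=49 > clock=45

Answer: 10.0.0.3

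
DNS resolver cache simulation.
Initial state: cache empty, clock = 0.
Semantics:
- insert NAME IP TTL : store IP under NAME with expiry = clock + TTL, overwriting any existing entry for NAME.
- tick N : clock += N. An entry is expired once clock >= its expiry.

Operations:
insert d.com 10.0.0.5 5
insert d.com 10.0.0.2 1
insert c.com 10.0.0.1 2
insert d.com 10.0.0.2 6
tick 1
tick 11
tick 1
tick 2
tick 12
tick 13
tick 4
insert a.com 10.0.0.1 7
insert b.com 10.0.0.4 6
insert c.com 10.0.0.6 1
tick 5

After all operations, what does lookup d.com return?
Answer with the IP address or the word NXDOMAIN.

Op 1: insert d.com -> 10.0.0.5 (expiry=0+5=5). clock=0
Op 2: insert d.com -> 10.0.0.2 (expiry=0+1=1). clock=0
Op 3: insert c.com -> 10.0.0.1 (expiry=0+2=2). clock=0
Op 4: insert d.com -> 10.0.0.2 (expiry=0+6=6). clock=0
Op 5: tick 1 -> clock=1.
Op 6: tick 11 -> clock=12. purged={c.com,d.com}
Op 7: tick 1 -> clock=13.
Op 8: tick 2 -> clock=15.
Op 9: tick 12 -> clock=27.
Op 10: tick 13 -> clock=40.
Op 11: tick 4 -> clock=44.
Op 12: insert a.com -> 10.0.0.1 (expiry=44+7=51). clock=44
Op 13: insert b.com -> 10.0.0.4 (expiry=44+6=50). clock=44
Op 14: insert c.com -> 10.0.0.6 (expiry=44+1=45). clock=44
Op 15: tick 5 -> clock=49. purged={c.com}
lookup d.com: not in cache (expired or never inserted)

Answer: NXDOMAIN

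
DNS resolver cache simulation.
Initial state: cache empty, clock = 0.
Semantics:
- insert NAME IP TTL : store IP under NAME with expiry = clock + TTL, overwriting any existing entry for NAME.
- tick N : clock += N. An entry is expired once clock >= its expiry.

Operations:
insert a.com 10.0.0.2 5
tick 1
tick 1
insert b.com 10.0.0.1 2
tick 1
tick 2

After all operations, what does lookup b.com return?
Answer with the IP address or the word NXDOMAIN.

Answer: NXDOMAIN

Derivation:
Op 1: insert a.com -> 10.0.0.2 (expiry=0+5=5). clock=0
Op 2: tick 1 -> clock=1.
Op 3: tick 1 -> clock=2.
Op 4: insert b.com -> 10.0.0.1 (expiry=2+2=4). clock=2
Op 5: tick 1 -> clock=3.
Op 6: tick 2 -> clock=5. purged={a.com,b.com}
lookup b.com: not in cache (expired or never inserted)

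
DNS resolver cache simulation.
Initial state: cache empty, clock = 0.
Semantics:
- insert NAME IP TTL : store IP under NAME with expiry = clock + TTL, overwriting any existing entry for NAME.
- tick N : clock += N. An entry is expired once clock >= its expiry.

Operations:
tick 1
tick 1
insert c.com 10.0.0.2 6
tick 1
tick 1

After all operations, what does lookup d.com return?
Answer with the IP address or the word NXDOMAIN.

Op 1: tick 1 -> clock=1.
Op 2: tick 1 -> clock=2.
Op 3: insert c.com -> 10.0.0.2 (expiry=2+6=8). clock=2
Op 4: tick 1 -> clock=3.
Op 5: tick 1 -> clock=4.
lookup d.com: not in cache (expired or never inserted)

Answer: NXDOMAIN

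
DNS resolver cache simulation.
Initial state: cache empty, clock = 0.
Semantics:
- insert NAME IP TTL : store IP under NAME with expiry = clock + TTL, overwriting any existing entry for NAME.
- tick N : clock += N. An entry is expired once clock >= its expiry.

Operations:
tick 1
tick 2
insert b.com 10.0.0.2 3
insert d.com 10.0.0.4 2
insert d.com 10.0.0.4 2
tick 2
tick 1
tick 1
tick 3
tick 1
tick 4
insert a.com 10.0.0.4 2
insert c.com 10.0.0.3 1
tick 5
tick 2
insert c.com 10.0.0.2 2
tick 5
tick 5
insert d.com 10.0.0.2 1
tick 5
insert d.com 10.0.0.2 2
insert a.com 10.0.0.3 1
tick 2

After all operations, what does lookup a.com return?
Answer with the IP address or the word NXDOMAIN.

Op 1: tick 1 -> clock=1.
Op 2: tick 2 -> clock=3.
Op 3: insert b.com -> 10.0.0.2 (expiry=3+3=6). clock=3
Op 4: insert d.com -> 10.0.0.4 (expiry=3+2=5). clock=3
Op 5: insert d.com -> 10.0.0.4 (expiry=3+2=5). clock=3
Op 6: tick 2 -> clock=5. purged={d.com}
Op 7: tick 1 -> clock=6. purged={b.com}
Op 8: tick 1 -> clock=7.
Op 9: tick 3 -> clock=10.
Op 10: tick 1 -> clock=11.
Op 11: tick 4 -> clock=15.
Op 12: insert a.com -> 10.0.0.4 (expiry=15+2=17). clock=15
Op 13: insert c.com -> 10.0.0.3 (expiry=15+1=16). clock=15
Op 14: tick 5 -> clock=20. purged={a.com,c.com}
Op 15: tick 2 -> clock=22.
Op 16: insert c.com -> 10.0.0.2 (expiry=22+2=24). clock=22
Op 17: tick 5 -> clock=27. purged={c.com}
Op 18: tick 5 -> clock=32.
Op 19: insert d.com -> 10.0.0.2 (expiry=32+1=33). clock=32
Op 20: tick 5 -> clock=37. purged={d.com}
Op 21: insert d.com -> 10.0.0.2 (expiry=37+2=39). clock=37
Op 22: insert a.com -> 10.0.0.3 (expiry=37+1=38). clock=37
Op 23: tick 2 -> clock=39. purged={a.com,d.com}
lookup a.com: not in cache (expired or never inserted)

Answer: NXDOMAIN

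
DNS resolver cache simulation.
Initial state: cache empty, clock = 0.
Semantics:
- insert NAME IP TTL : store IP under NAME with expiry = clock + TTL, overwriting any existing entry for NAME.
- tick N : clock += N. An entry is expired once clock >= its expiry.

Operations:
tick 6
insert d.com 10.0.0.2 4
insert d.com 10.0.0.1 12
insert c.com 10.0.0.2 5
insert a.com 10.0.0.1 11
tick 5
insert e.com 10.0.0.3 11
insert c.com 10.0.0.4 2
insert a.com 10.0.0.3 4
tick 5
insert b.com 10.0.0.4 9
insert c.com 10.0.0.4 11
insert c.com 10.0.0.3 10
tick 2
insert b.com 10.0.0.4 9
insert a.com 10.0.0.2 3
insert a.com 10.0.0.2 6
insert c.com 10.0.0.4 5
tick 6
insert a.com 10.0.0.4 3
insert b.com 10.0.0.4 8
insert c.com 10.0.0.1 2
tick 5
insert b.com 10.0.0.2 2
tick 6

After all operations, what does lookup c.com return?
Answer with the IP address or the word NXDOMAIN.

Answer: NXDOMAIN

Derivation:
Op 1: tick 6 -> clock=6.
Op 2: insert d.com -> 10.0.0.2 (expiry=6+4=10). clock=6
Op 3: insert d.com -> 10.0.0.1 (expiry=6+12=18). clock=6
Op 4: insert c.com -> 10.0.0.2 (expiry=6+5=11). clock=6
Op 5: insert a.com -> 10.0.0.1 (expiry=6+11=17). clock=6
Op 6: tick 5 -> clock=11. purged={c.com}
Op 7: insert e.com -> 10.0.0.3 (expiry=11+11=22). clock=11
Op 8: insert c.com -> 10.0.0.4 (expiry=11+2=13). clock=11
Op 9: insert a.com -> 10.0.0.3 (expiry=11+4=15). clock=11
Op 10: tick 5 -> clock=16. purged={a.com,c.com}
Op 11: insert b.com -> 10.0.0.4 (expiry=16+9=25). clock=16
Op 12: insert c.com -> 10.0.0.4 (expiry=16+11=27). clock=16
Op 13: insert c.com -> 10.0.0.3 (expiry=16+10=26). clock=16
Op 14: tick 2 -> clock=18. purged={d.com}
Op 15: insert b.com -> 10.0.0.4 (expiry=18+9=27). clock=18
Op 16: insert a.com -> 10.0.0.2 (expiry=18+3=21). clock=18
Op 17: insert a.com -> 10.0.0.2 (expiry=18+6=24). clock=18
Op 18: insert c.com -> 10.0.0.4 (expiry=18+5=23). clock=18
Op 19: tick 6 -> clock=24. purged={a.com,c.com,e.com}
Op 20: insert a.com -> 10.0.0.4 (expiry=24+3=27). clock=24
Op 21: insert b.com -> 10.0.0.4 (expiry=24+8=32). clock=24
Op 22: insert c.com -> 10.0.0.1 (expiry=24+2=26). clock=24
Op 23: tick 5 -> clock=29. purged={a.com,c.com}
Op 24: insert b.com -> 10.0.0.2 (expiry=29+2=31). clock=29
Op 25: tick 6 -> clock=35. purged={b.com}
lookup c.com: not in cache (expired or never inserted)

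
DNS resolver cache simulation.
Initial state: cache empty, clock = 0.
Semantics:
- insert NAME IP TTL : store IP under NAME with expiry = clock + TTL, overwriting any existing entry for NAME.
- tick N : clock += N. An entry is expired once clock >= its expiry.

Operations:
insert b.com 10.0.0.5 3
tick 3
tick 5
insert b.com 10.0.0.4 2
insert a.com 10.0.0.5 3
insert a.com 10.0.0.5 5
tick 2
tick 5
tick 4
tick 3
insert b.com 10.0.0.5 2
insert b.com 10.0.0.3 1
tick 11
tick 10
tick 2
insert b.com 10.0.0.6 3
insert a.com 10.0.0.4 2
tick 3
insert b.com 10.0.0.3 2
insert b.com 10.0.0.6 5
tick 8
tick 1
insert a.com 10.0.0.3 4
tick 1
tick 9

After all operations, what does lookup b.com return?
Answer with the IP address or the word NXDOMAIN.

Answer: NXDOMAIN

Derivation:
Op 1: insert b.com -> 10.0.0.5 (expiry=0+3=3). clock=0
Op 2: tick 3 -> clock=3. purged={b.com}
Op 3: tick 5 -> clock=8.
Op 4: insert b.com -> 10.0.0.4 (expiry=8+2=10). clock=8
Op 5: insert a.com -> 10.0.0.5 (expiry=8+3=11). clock=8
Op 6: insert a.com -> 10.0.0.5 (expiry=8+5=13). clock=8
Op 7: tick 2 -> clock=10. purged={b.com}
Op 8: tick 5 -> clock=15. purged={a.com}
Op 9: tick 4 -> clock=19.
Op 10: tick 3 -> clock=22.
Op 11: insert b.com -> 10.0.0.5 (expiry=22+2=24). clock=22
Op 12: insert b.com -> 10.0.0.3 (expiry=22+1=23). clock=22
Op 13: tick 11 -> clock=33. purged={b.com}
Op 14: tick 10 -> clock=43.
Op 15: tick 2 -> clock=45.
Op 16: insert b.com -> 10.0.0.6 (expiry=45+3=48). clock=45
Op 17: insert a.com -> 10.0.0.4 (expiry=45+2=47). clock=45
Op 18: tick 3 -> clock=48. purged={a.com,b.com}
Op 19: insert b.com -> 10.0.0.3 (expiry=48+2=50). clock=48
Op 20: insert b.com -> 10.0.0.6 (expiry=48+5=53). clock=48
Op 21: tick 8 -> clock=56. purged={b.com}
Op 22: tick 1 -> clock=57.
Op 23: insert a.com -> 10.0.0.3 (expiry=57+4=61). clock=57
Op 24: tick 1 -> clock=58.
Op 25: tick 9 -> clock=67. purged={a.com}
lookup b.com: not in cache (expired or never inserted)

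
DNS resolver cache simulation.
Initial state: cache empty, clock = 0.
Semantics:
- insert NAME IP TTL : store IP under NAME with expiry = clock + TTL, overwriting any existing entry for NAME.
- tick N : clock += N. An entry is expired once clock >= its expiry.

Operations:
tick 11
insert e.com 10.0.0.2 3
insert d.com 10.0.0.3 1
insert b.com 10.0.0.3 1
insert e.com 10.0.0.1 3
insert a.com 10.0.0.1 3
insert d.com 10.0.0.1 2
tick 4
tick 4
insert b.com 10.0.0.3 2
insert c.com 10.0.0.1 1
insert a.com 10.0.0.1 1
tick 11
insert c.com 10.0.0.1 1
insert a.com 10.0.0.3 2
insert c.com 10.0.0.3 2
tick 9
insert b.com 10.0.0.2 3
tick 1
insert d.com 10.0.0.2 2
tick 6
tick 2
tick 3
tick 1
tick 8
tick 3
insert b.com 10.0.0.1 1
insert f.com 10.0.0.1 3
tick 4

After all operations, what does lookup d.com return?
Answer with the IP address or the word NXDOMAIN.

Op 1: tick 11 -> clock=11.
Op 2: insert e.com -> 10.0.0.2 (expiry=11+3=14). clock=11
Op 3: insert d.com -> 10.0.0.3 (expiry=11+1=12). clock=11
Op 4: insert b.com -> 10.0.0.3 (expiry=11+1=12). clock=11
Op 5: insert e.com -> 10.0.0.1 (expiry=11+3=14). clock=11
Op 6: insert a.com -> 10.0.0.1 (expiry=11+3=14). clock=11
Op 7: insert d.com -> 10.0.0.1 (expiry=11+2=13). clock=11
Op 8: tick 4 -> clock=15. purged={a.com,b.com,d.com,e.com}
Op 9: tick 4 -> clock=19.
Op 10: insert b.com -> 10.0.0.3 (expiry=19+2=21). clock=19
Op 11: insert c.com -> 10.0.0.1 (expiry=19+1=20). clock=19
Op 12: insert a.com -> 10.0.0.1 (expiry=19+1=20). clock=19
Op 13: tick 11 -> clock=30. purged={a.com,b.com,c.com}
Op 14: insert c.com -> 10.0.0.1 (expiry=30+1=31). clock=30
Op 15: insert a.com -> 10.0.0.3 (expiry=30+2=32). clock=30
Op 16: insert c.com -> 10.0.0.3 (expiry=30+2=32). clock=30
Op 17: tick 9 -> clock=39. purged={a.com,c.com}
Op 18: insert b.com -> 10.0.0.2 (expiry=39+3=42). clock=39
Op 19: tick 1 -> clock=40.
Op 20: insert d.com -> 10.0.0.2 (expiry=40+2=42). clock=40
Op 21: tick 6 -> clock=46. purged={b.com,d.com}
Op 22: tick 2 -> clock=48.
Op 23: tick 3 -> clock=51.
Op 24: tick 1 -> clock=52.
Op 25: tick 8 -> clock=60.
Op 26: tick 3 -> clock=63.
Op 27: insert b.com -> 10.0.0.1 (expiry=63+1=64). clock=63
Op 28: insert f.com -> 10.0.0.1 (expiry=63+3=66). clock=63
Op 29: tick 4 -> clock=67. purged={b.com,f.com}
lookup d.com: not in cache (expired or never inserted)

Answer: NXDOMAIN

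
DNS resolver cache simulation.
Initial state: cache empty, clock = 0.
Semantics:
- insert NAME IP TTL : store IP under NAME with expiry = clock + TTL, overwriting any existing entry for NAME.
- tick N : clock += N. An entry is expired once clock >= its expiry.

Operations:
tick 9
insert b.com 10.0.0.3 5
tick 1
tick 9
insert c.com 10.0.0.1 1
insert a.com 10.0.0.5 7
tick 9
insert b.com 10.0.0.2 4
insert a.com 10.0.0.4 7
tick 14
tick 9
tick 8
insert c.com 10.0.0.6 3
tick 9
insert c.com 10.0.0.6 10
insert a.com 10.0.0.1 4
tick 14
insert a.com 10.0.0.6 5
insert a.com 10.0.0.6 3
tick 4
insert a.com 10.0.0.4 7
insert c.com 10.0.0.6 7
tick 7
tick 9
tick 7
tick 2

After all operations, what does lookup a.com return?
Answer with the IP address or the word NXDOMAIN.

Answer: NXDOMAIN

Derivation:
Op 1: tick 9 -> clock=9.
Op 2: insert b.com -> 10.0.0.3 (expiry=9+5=14). clock=9
Op 3: tick 1 -> clock=10.
Op 4: tick 9 -> clock=19. purged={b.com}
Op 5: insert c.com -> 10.0.0.1 (expiry=19+1=20). clock=19
Op 6: insert a.com -> 10.0.0.5 (expiry=19+7=26). clock=19
Op 7: tick 9 -> clock=28. purged={a.com,c.com}
Op 8: insert b.com -> 10.0.0.2 (expiry=28+4=32). clock=28
Op 9: insert a.com -> 10.0.0.4 (expiry=28+7=35). clock=28
Op 10: tick 14 -> clock=42. purged={a.com,b.com}
Op 11: tick 9 -> clock=51.
Op 12: tick 8 -> clock=59.
Op 13: insert c.com -> 10.0.0.6 (expiry=59+3=62). clock=59
Op 14: tick 9 -> clock=68. purged={c.com}
Op 15: insert c.com -> 10.0.0.6 (expiry=68+10=78). clock=68
Op 16: insert a.com -> 10.0.0.1 (expiry=68+4=72). clock=68
Op 17: tick 14 -> clock=82. purged={a.com,c.com}
Op 18: insert a.com -> 10.0.0.6 (expiry=82+5=87). clock=82
Op 19: insert a.com -> 10.0.0.6 (expiry=82+3=85). clock=82
Op 20: tick 4 -> clock=86. purged={a.com}
Op 21: insert a.com -> 10.0.0.4 (expiry=86+7=93). clock=86
Op 22: insert c.com -> 10.0.0.6 (expiry=86+7=93). clock=86
Op 23: tick 7 -> clock=93. purged={a.com,c.com}
Op 24: tick 9 -> clock=102.
Op 25: tick 7 -> clock=109.
Op 26: tick 2 -> clock=111.
lookup a.com: not in cache (expired or never inserted)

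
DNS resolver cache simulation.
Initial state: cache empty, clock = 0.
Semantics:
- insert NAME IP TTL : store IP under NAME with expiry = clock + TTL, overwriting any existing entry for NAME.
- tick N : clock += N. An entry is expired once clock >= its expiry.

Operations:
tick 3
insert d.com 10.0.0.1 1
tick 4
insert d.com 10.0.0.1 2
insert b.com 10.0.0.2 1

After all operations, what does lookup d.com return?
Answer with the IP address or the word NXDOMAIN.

Answer: 10.0.0.1

Derivation:
Op 1: tick 3 -> clock=3.
Op 2: insert d.com -> 10.0.0.1 (expiry=3+1=4). clock=3
Op 3: tick 4 -> clock=7. purged={d.com}
Op 4: insert d.com -> 10.0.0.1 (expiry=7+2=9). clock=7
Op 5: insert b.com -> 10.0.0.2 (expiry=7+1=8). clock=7
lookup d.com: present, ip=10.0.0.1 expiry=9 > clock=7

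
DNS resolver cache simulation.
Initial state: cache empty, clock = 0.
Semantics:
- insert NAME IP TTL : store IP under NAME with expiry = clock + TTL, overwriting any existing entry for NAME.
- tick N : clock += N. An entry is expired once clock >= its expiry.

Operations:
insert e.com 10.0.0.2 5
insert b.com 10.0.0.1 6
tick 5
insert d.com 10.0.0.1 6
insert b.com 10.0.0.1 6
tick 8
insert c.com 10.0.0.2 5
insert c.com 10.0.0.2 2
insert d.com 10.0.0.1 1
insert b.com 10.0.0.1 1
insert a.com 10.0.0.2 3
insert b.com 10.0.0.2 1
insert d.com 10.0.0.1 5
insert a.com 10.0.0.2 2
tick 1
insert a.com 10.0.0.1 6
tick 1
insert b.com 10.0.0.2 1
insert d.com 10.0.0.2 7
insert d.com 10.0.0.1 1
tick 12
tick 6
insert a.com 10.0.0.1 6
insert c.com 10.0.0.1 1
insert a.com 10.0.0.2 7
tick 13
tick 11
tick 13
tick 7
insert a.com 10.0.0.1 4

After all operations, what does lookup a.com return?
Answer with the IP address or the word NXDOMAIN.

Op 1: insert e.com -> 10.0.0.2 (expiry=0+5=5). clock=0
Op 2: insert b.com -> 10.0.0.1 (expiry=0+6=6). clock=0
Op 3: tick 5 -> clock=5. purged={e.com}
Op 4: insert d.com -> 10.0.0.1 (expiry=5+6=11). clock=5
Op 5: insert b.com -> 10.0.0.1 (expiry=5+6=11). clock=5
Op 6: tick 8 -> clock=13. purged={b.com,d.com}
Op 7: insert c.com -> 10.0.0.2 (expiry=13+5=18). clock=13
Op 8: insert c.com -> 10.0.0.2 (expiry=13+2=15). clock=13
Op 9: insert d.com -> 10.0.0.1 (expiry=13+1=14). clock=13
Op 10: insert b.com -> 10.0.0.1 (expiry=13+1=14). clock=13
Op 11: insert a.com -> 10.0.0.2 (expiry=13+3=16). clock=13
Op 12: insert b.com -> 10.0.0.2 (expiry=13+1=14). clock=13
Op 13: insert d.com -> 10.0.0.1 (expiry=13+5=18). clock=13
Op 14: insert a.com -> 10.0.0.2 (expiry=13+2=15). clock=13
Op 15: tick 1 -> clock=14. purged={b.com}
Op 16: insert a.com -> 10.0.0.1 (expiry=14+6=20). clock=14
Op 17: tick 1 -> clock=15. purged={c.com}
Op 18: insert b.com -> 10.0.0.2 (expiry=15+1=16). clock=15
Op 19: insert d.com -> 10.0.0.2 (expiry=15+7=22). clock=15
Op 20: insert d.com -> 10.0.0.1 (expiry=15+1=16). clock=15
Op 21: tick 12 -> clock=27. purged={a.com,b.com,d.com}
Op 22: tick 6 -> clock=33.
Op 23: insert a.com -> 10.0.0.1 (expiry=33+6=39). clock=33
Op 24: insert c.com -> 10.0.0.1 (expiry=33+1=34). clock=33
Op 25: insert a.com -> 10.0.0.2 (expiry=33+7=40). clock=33
Op 26: tick 13 -> clock=46. purged={a.com,c.com}
Op 27: tick 11 -> clock=57.
Op 28: tick 13 -> clock=70.
Op 29: tick 7 -> clock=77.
Op 30: insert a.com -> 10.0.0.1 (expiry=77+4=81). clock=77
lookup a.com: present, ip=10.0.0.1 expiry=81 > clock=77

Answer: 10.0.0.1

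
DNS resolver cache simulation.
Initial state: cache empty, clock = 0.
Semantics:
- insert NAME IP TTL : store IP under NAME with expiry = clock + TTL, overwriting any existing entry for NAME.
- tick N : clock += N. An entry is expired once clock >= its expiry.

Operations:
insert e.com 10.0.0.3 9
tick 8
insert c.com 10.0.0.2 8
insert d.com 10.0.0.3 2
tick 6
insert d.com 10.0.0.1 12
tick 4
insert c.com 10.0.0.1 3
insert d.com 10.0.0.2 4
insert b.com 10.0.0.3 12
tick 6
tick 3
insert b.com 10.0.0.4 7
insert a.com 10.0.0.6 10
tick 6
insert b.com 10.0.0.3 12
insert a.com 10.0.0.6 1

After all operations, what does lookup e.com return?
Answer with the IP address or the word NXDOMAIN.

Op 1: insert e.com -> 10.0.0.3 (expiry=0+9=9). clock=0
Op 2: tick 8 -> clock=8.
Op 3: insert c.com -> 10.0.0.2 (expiry=8+8=16). clock=8
Op 4: insert d.com -> 10.0.0.3 (expiry=8+2=10). clock=8
Op 5: tick 6 -> clock=14. purged={d.com,e.com}
Op 6: insert d.com -> 10.0.0.1 (expiry=14+12=26). clock=14
Op 7: tick 4 -> clock=18. purged={c.com}
Op 8: insert c.com -> 10.0.0.1 (expiry=18+3=21). clock=18
Op 9: insert d.com -> 10.0.0.2 (expiry=18+4=22). clock=18
Op 10: insert b.com -> 10.0.0.3 (expiry=18+12=30). clock=18
Op 11: tick 6 -> clock=24. purged={c.com,d.com}
Op 12: tick 3 -> clock=27.
Op 13: insert b.com -> 10.0.0.4 (expiry=27+7=34). clock=27
Op 14: insert a.com -> 10.0.0.6 (expiry=27+10=37). clock=27
Op 15: tick 6 -> clock=33.
Op 16: insert b.com -> 10.0.0.3 (expiry=33+12=45). clock=33
Op 17: insert a.com -> 10.0.0.6 (expiry=33+1=34). clock=33
lookup e.com: not in cache (expired or never inserted)

Answer: NXDOMAIN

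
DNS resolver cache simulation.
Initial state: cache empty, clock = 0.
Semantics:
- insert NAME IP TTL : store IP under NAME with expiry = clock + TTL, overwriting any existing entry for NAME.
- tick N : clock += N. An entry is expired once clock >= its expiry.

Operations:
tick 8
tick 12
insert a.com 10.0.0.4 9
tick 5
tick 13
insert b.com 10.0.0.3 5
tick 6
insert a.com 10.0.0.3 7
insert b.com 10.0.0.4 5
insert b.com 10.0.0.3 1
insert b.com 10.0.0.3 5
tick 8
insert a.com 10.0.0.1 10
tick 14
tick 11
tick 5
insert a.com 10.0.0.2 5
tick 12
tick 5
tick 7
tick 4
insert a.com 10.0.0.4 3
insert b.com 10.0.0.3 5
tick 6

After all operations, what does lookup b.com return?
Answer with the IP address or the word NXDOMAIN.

Op 1: tick 8 -> clock=8.
Op 2: tick 12 -> clock=20.
Op 3: insert a.com -> 10.0.0.4 (expiry=20+9=29). clock=20
Op 4: tick 5 -> clock=25.
Op 5: tick 13 -> clock=38. purged={a.com}
Op 6: insert b.com -> 10.0.0.3 (expiry=38+5=43). clock=38
Op 7: tick 6 -> clock=44. purged={b.com}
Op 8: insert a.com -> 10.0.0.3 (expiry=44+7=51). clock=44
Op 9: insert b.com -> 10.0.0.4 (expiry=44+5=49). clock=44
Op 10: insert b.com -> 10.0.0.3 (expiry=44+1=45). clock=44
Op 11: insert b.com -> 10.0.0.3 (expiry=44+5=49). clock=44
Op 12: tick 8 -> clock=52. purged={a.com,b.com}
Op 13: insert a.com -> 10.0.0.1 (expiry=52+10=62). clock=52
Op 14: tick 14 -> clock=66. purged={a.com}
Op 15: tick 11 -> clock=77.
Op 16: tick 5 -> clock=82.
Op 17: insert a.com -> 10.0.0.2 (expiry=82+5=87). clock=82
Op 18: tick 12 -> clock=94. purged={a.com}
Op 19: tick 5 -> clock=99.
Op 20: tick 7 -> clock=106.
Op 21: tick 4 -> clock=110.
Op 22: insert a.com -> 10.0.0.4 (expiry=110+3=113). clock=110
Op 23: insert b.com -> 10.0.0.3 (expiry=110+5=115). clock=110
Op 24: tick 6 -> clock=116. purged={a.com,b.com}
lookup b.com: not in cache (expired or never inserted)

Answer: NXDOMAIN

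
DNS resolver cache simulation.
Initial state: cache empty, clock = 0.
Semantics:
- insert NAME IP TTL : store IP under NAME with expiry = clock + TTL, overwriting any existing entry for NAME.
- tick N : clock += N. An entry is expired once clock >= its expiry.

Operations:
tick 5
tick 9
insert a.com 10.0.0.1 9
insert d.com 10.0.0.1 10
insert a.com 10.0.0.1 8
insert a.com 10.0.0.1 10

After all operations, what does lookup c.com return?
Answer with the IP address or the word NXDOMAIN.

Op 1: tick 5 -> clock=5.
Op 2: tick 9 -> clock=14.
Op 3: insert a.com -> 10.0.0.1 (expiry=14+9=23). clock=14
Op 4: insert d.com -> 10.0.0.1 (expiry=14+10=24). clock=14
Op 5: insert a.com -> 10.0.0.1 (expiry=14+8=22). clock=14
Op 6: insert a.com -> 10.0.0.1 (expiry=14+10=24). clock=14
lookup c.com: not in cache (expired or never inserted)

Answer: NXDOMAIN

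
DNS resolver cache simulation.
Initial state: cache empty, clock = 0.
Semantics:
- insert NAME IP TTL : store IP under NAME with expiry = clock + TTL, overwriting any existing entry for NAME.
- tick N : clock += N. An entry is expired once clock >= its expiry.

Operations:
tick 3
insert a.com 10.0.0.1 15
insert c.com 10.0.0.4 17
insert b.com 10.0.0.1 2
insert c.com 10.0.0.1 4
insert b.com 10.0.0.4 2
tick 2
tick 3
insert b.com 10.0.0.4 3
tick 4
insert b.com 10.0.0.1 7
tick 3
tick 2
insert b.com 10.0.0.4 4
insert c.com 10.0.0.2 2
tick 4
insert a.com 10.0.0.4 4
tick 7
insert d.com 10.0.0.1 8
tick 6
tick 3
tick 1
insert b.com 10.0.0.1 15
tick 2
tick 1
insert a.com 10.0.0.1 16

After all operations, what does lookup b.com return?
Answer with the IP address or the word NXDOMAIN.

Answer: 10.0.0.1

Derivation:
Op 1: tick 3 -> clock=3.
Op 2: insert a.com -> 10.0.0.1 (expiry=3+15=18). clock=3
Op 3: insert c.com -> 10.0.0.4 (expiry=3+17=20). clock=3
Op 4: insert b.com -> 10.0.0.1 (expiry=3+2=5). clock=3
Op 5: insert c.com -> 10.0.0.1 (expiry=3+4=7). clock=3
Op 6: insert b.com -> 10.0.0.4 (expiry=3+2=5). clock=3
Op 7: tick 2 -> clock=5. purged={b.com}
Op 8: tick 3 -> clock=8. purged={c.com}
Op 9: insert b.com -> 10.0.0.4 (expiry=8+3=11). clock=8
Op 10: tick 4 -> clock=12. purged={b.com}
Op 11: insert b.com -> 10.0.0.1 (expiry=12+7=19). clock=12
Op 12: tick 3 -> clock=15.
Op 13: tick 2 -> clock=17.
Op 14: insert b.com -> 10.0.0.4 (expiry=17+4=21). clock=17
Op 15: insert c.com -> 10.0.0.2 (expiry=17+2=19). clock=17
Op 16: tick 4 -> clock=21. purged={a.com,b.com,c.com}
Op 17: insert a.com -> 10.0.0.4 (expiry=21+4=25). clock=21
Op 18: tick 7 -> clock=28. purged={a.com}
Op 19: insert d.com -> 10.0.0.1 (expiry=28+8=36). clock=28
Op 20: tick 6 -> clock=34.
Op 21: tick 3 -> clock=37. purged={d.com}
Op 22: tick 1 -> clock=38.
Op 23: insert b.com -> 10.0.0.1 (expiry=38+15=53). clock=38
Op 24: tick 2 -> clock=40.
Op 25: tick 1 -> clock=41.
Op 26: insert a.com -> 10.0.0.1 (expiry=41+16=57). clock=41
lookup b.com: present, ip=10.0.0.1 expiry=53 > clock=41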